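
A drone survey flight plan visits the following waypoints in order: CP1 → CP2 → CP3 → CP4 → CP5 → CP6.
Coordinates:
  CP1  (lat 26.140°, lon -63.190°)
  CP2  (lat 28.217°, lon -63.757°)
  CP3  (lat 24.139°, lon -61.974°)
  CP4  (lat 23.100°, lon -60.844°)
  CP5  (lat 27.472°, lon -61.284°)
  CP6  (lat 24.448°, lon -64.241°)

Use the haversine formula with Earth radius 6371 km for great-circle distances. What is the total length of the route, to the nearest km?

1824 km

Leg distances:
CP1→CP2: 237.7 km  (cumulative 237.7 km)
CP2→CP3: 487.1 km  (cumulative 724.7 km)
CP3→CP4: 163.1 km  (cumulative 887.8 km)
CP4→CP5: 488.2 km  (cumulative 1376.0 km)
CP5→CP6: 447.7 km  (cumulative 1823.7 km)
Total route length ≈ 1824 km.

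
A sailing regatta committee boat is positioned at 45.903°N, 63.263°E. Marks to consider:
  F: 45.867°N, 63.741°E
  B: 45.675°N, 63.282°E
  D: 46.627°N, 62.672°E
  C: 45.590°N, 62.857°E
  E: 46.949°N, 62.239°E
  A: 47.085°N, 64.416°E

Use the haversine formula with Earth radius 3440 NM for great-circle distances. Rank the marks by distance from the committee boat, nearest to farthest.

B, F, C, D, E, A

Computing each great-circle distance from 45.903°N, 63.263°E:
B 45.675°N, 63.282°E: 13.7 NM
F 45.867°N, 63.741°E: 20.1 NM
C 45.590°N, 62.857°E: 25.3 NM
D 46.627°N, 62.672°E: 49.9 NM
E 46.949°N, 62.239°E: 75.8 NM
A 47.085°N, 64.416°E: 85.5 NM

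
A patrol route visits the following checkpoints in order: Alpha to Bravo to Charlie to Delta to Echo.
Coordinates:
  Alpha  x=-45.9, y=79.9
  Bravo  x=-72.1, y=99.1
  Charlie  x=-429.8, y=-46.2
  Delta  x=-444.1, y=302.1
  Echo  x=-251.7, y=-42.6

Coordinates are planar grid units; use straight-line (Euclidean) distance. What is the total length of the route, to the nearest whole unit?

Leg distances:
Alpha→Bravo: 32.5  (cumulative 32.5)
Bravo→Charlie: 386.1  (cumulative 418.6)
Charlie→Delta: 348.6  (cumulative 767.2)
Delta→Echo: 394.8  (cumulative 1161.9)
Total route length ≈ 1162.

1162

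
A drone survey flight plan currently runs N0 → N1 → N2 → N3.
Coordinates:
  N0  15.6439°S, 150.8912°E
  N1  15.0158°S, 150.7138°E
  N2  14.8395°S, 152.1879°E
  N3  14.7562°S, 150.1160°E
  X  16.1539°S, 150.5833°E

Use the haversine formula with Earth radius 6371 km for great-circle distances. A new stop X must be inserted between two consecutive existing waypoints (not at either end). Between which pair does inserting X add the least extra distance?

Added distance for inserting X between each consecutive pair:
N0–N1: 120.5 km
N1–N2: 193.4 km
N2–N3: 166.0 km
Smallest added distance is 120.5 km, inserting between N0 and N1.

between N0 and N1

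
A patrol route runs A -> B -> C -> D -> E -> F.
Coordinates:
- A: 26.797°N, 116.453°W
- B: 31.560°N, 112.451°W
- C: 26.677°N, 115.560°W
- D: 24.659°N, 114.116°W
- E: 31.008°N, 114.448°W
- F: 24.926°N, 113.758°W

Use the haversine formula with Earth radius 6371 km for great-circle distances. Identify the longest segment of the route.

D–E

Leg distances:
A→B: 656.7 km
B→C: 621.2 km
C→D: 267.0 km
D→E: 706.7 km
E→F: 679.7 km
The longest leg is D–E at 706.7 km.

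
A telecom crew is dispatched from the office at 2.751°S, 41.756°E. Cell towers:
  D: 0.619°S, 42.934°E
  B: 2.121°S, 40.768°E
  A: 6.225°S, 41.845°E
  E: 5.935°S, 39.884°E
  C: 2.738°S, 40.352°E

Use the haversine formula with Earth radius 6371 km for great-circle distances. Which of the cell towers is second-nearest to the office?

C

Distance to each, sorted:
B: 130.2 km
C: 155.9 km
D: 270.8 km
A: 386.4 km
E: 410.4 km
The second-nearest is C at 155.9 km.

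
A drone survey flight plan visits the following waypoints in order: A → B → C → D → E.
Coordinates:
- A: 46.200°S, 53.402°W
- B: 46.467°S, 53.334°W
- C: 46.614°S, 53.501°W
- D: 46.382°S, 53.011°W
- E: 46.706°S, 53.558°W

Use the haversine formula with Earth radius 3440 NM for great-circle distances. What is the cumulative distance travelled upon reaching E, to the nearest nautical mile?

Leg distances:
A→B: 16.3 NM  (cumulative 16.3 NM)
B→C: 11.2 NM  (cumulative 27.5 NM)
C→D: 24.6 NM  (cumulative 52.1 NM)
D→E: 29.8 NM  (cumulative 81.9 NM)
Cumulative distance at E ≈ 82 NM.

82 NM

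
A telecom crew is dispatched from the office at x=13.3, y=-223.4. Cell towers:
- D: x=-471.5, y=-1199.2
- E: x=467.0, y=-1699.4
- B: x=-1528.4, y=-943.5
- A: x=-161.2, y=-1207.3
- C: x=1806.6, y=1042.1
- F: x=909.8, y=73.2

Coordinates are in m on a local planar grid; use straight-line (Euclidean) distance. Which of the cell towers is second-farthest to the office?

B

Distance to each, sorted:
C: 2194.9 m
B: 1701.6 m
E: 1544.2 m
D: 1089.6 m
A: 999.3 m
F: 944.3 m
The second-farthest is B at 1701.6 m.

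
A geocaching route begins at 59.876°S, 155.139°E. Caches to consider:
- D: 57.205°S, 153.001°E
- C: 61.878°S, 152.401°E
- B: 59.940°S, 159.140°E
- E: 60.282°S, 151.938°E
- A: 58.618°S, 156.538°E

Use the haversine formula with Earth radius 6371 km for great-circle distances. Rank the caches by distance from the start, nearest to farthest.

Computing each great-circle distance from 59.876°S, 155.139°E:
A 58.618°S, 156.538°E: 160.9 km
E 60.282°S, 151.938°E: 183.2 km
B 59.940°S, 159.140°E: 223.1 km
C 61.878°S, 152.401°E: 267.4 km
D 57.205°S, 153.001°E: 321.8 km

A, E, B, C, D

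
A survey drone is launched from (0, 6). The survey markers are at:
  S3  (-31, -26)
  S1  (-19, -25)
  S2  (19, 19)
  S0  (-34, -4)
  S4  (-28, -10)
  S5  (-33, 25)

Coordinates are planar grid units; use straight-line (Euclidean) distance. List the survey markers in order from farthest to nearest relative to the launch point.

Computing each straight-line distance from (0, 6):
S3 (-31, -26): 44.6
S5 (-33, 25): 38.1
S1 (-19, -25): 36.4
S0 (-34, -4): 35.4
S4 (-28, -10): 32.2
S2 (19, 19): 23.0

S3, S5, S1, S0, S4, S2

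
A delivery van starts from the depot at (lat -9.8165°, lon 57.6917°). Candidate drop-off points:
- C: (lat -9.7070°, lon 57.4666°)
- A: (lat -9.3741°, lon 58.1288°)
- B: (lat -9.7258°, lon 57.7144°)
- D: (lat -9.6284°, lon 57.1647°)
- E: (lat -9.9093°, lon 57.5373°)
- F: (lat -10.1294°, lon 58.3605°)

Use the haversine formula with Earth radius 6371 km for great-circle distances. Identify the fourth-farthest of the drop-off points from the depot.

C

Distance to each, sorted:
F: 81.1 km
A: 68.7 km
D: 61.4 km
C: 27.5 km
E: 19.8 km
B: 10.4 km
The fourth-farthest is C at 27.5 km.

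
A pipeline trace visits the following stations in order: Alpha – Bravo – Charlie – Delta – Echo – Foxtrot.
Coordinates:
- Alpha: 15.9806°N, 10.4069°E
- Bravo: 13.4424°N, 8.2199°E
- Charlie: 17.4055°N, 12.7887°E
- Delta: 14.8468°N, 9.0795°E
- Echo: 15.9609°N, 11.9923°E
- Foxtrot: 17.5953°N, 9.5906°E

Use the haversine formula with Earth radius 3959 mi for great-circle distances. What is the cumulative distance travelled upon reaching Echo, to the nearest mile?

Leg distances:
Alpha→Bravo: 228.3 mi  (cumulative 228.3 mi)
Bravo→Charlie: 409.3 mi  (cumulative 637.6 mi)
Charlie→Delta: 303.1 mi  (cumulative 940.7 mi)
Delta→Echo: 208.7 mi  (cumulative 1149.5 mi)
Cumulative distance at Echo ≈ 1149 mi.

1149 mi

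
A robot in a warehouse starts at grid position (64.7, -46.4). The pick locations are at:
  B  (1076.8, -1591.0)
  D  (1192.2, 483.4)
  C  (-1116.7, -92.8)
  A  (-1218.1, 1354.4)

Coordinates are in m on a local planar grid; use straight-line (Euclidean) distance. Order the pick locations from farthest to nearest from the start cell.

Distance from the start cell at (64.7, -46.4) to each:
A (-1218.1, 1354.4): 1899.4 m
B (1076.8, -1591.0): 1846.7 m
D (1192.2, 483.4): 1245.8 m
C (-1116.7, -92.8): 1182.3 m

A, B, D, C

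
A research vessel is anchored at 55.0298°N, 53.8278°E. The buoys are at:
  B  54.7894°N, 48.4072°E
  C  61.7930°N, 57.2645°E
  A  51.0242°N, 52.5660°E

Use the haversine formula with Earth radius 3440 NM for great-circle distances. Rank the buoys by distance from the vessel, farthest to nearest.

C, A, B

Distance from the vessel at 55.0298°N, 53.8278°E to each:
C 61.7930°N, 57.2645°E: 420.0 NM
A 51.0242°N, 52.5660°E: 244.8 NM
B 54.7894°N, 48.4072°E: 187.6 NM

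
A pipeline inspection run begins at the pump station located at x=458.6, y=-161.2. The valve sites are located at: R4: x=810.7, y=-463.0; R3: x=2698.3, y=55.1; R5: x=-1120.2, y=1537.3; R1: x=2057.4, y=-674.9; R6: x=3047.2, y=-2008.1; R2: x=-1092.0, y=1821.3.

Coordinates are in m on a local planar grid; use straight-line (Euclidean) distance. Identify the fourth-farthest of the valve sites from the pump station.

Distance to each, sorted:
R6: 3179.9 m
R2: 2516.9 m
R5: 2318.9 m
R3: 2250.1 m
R1: 1679.3 m
R4: 463.7 m
The fourth-farthest is R3 at 2250.1 m.

R3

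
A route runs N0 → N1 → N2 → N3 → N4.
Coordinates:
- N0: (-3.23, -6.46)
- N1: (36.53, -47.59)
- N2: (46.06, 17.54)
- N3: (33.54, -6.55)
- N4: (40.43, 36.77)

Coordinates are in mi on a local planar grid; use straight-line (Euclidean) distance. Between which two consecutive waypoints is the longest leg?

Leg distances:
N0→N1: 57.2 mi
N1→N2: 65.8 mi
N2→N3: 27.1 mi
N3→N4: 43.9 mi
The longest leg is N1–N2 at 65.8 mi.

N1–N2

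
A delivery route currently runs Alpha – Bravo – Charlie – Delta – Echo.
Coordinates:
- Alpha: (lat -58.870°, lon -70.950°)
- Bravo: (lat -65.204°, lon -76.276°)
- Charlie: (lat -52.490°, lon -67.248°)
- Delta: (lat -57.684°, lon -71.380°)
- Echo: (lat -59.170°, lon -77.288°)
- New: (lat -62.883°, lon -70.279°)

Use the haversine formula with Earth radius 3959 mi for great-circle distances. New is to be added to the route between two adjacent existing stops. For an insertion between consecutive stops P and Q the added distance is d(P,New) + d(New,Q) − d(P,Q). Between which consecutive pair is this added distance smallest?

between Bravo and Charlie

Added distance for inserting New between each consecutive pair:
Alpha–Bravo: 50.1 mi
Bravo–Charlie: 34.8 mi
Charlie–Delta: 693.6 mi
Delta–Echo: 471.5 mi
Smallest added distance is 34.8 mi, inserting between Bravo and Charlie.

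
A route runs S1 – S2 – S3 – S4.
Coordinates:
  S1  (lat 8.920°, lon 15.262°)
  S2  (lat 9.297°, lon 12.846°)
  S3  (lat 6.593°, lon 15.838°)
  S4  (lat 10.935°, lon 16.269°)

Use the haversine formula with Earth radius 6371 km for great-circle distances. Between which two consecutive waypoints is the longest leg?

S3–S4

Leg distances:
S1→S2: 268.6 km
S2→S3: 446.0 km
S3→S4: 485.1 km
The longest leg is S3–S4 at 485.1 km.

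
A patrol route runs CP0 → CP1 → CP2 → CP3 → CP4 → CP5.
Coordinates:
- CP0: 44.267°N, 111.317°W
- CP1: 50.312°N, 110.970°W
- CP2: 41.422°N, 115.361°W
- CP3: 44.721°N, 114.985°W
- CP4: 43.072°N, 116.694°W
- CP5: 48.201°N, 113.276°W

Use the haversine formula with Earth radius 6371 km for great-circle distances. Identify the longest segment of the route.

CP1–CP2

Leg distances:
CP0→CP1: 672.7 km
CP1→CP2: 1044.9 km
CP2→CP3: 368.1 km
CP3→CP4: 228.8 km
CP4→CP5: 629.0 km
The longest leg is CP1–CP2 at 1044.9 km.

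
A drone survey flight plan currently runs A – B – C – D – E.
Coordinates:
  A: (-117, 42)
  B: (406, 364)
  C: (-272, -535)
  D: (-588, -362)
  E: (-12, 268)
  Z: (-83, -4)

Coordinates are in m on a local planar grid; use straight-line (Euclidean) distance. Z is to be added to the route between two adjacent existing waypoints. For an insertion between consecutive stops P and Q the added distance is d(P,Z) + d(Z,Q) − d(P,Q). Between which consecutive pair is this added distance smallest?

Added distance for inserting Z between each consecutive pair:
A–B: 55.0 m
B–C: 49.6 m
C–D: 822.4 m
D–E: 46.5 m
Smallest added distance is 46.5 m, inserting between D and E.

between D and E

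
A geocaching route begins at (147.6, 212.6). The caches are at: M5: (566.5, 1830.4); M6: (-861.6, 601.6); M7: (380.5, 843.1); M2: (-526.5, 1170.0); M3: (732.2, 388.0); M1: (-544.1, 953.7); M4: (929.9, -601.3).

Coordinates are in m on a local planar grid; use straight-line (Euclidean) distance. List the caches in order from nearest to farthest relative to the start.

M3, M7, M1, M6, M4, M2, M5

Computing each straight-line distance from (147.6, 212.6):
M3 (732.2, 388.0): 610.3 m
M7 (380.5, 843.1): 672.1 m
M1 (-544.1, 953.7): 1013.7 m
M6 (-861.6, 601.6): 1081.6 m
M4 (929.9, -601.3): 1128.9 m
M2 (-526.5, 1170.0): 1170.9 m
M5 (566.5, 1830.4): 1671.2 m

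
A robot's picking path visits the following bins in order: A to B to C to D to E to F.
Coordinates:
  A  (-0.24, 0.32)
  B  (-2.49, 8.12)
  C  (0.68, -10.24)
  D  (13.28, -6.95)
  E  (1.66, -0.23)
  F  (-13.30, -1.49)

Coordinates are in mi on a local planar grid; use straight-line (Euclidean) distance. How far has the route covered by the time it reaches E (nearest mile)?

Leg distances:
A→B: 8.1 mi  (cumulative 8.1 mi)
B→C: 18.6 mi  (cumulative 26.7 mi)
C→D: 13.0 mi  (cumulative 39.8 mi)
D→E: 13.4 mi  (cumulative 53.2 mi)
Cumulative distance at E ≈ 53 mi.

53 mi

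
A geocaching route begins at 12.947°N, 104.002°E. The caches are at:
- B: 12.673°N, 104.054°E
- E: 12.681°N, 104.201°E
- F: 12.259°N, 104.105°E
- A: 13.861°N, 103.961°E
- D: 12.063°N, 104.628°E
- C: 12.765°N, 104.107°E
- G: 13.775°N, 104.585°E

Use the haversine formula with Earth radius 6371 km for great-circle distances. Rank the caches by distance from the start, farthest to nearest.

Computing each great-circle distance from 12.947°N, 104.002°E:
D 12.063°N, 104.628°E: 119.5 km
G 13.775°N, 104.585°E: 111.6 km
A 13.861°N, 103.961°E: 101.7 km
F 12.259°N, 104.105°E: 77.3 km
E 12.681°N, 104.201°E: 36.6 km
B 12.673°N, 104.054°E: 31.0 km
C 12.765°N, 104.107°E: 23.2 km

D, G, A, F, E, B, C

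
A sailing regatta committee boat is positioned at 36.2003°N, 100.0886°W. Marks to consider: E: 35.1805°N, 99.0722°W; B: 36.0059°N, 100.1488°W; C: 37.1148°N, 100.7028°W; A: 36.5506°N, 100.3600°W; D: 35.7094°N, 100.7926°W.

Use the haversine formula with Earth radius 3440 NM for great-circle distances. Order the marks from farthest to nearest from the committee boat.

E, C, D, A, B

Distances from the committee boat:
E 35.1805°N, 99.0722°W: 78.8 NM
C 37.1148°N, 100.7028°W: 62.4 NM
D 35.7094°N, 100.7926°W: 45.2 NM
A 36.5506°N, 100.3600°W: 24.8 NM
B 36.0059°N, 100.1488°W: 12.0 NM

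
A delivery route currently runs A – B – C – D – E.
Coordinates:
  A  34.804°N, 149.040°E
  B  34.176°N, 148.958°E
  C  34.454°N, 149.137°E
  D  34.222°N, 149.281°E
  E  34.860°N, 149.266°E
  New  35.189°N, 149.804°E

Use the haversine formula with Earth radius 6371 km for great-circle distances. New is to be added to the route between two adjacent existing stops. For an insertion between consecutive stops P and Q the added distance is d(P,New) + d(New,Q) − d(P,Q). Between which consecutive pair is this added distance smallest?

Added distance for inserting New between each consecutive pair:
A–B: 148.1 km
B–C: 203.5 km
C–D: 190.6 km
D–E: 107.9 km
Smallest added distance is 107.9 km, inserting between D and E.

between D and E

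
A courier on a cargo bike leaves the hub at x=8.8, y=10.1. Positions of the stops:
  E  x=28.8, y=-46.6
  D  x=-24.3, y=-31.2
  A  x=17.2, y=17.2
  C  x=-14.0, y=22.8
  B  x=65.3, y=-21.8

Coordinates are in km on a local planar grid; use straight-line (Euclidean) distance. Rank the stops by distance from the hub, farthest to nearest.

B, E, D, C, A

Distance from the hub at x=8.8, y=10.1 to each:
B x=65.3, y=-21.8: 64.9 km
E x=28.8, y=-46.6: 60.1 km
D x=-24.3, y=-31.2: 52.9 km
C x=-14.0, y=22.8: 26.1 km
A x=17.2, y=17.2: 11.0 km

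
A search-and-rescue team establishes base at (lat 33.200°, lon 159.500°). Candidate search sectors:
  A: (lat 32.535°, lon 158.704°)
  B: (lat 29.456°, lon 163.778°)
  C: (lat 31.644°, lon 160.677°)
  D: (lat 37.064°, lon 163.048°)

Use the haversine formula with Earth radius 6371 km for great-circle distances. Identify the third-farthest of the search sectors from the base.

C

Distances from the base ((lat 33.200°, lon 159.500°)):
B: 581.6 km
D: 537.2 km
C: 205.3 km
A: 104.9 km
The third-farthest is C at 205.3 km.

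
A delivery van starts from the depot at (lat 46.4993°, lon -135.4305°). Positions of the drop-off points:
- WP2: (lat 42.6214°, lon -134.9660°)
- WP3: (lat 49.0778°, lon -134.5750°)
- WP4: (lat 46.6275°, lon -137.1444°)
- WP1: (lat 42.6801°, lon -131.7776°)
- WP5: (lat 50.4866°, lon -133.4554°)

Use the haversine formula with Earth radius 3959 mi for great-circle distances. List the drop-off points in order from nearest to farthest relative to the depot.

WP4, WP3, WP2, WP5, WP1

Distance from the depot at (lat 46.4993°, lon -135.4305°) to each:
WP4 (lat 46.6275°, lon -137.1444°): 81.9 mi
WP3 (lat 49.0778°, lon -134.5750°): 182.5 mi
WP2 (lat 42.6214°, lon -134.9660°): 268.9 mi
WP5 (lat 50.4866°, lon -133.4554°): 289.9 mi
WP1 (lat 42.6801°, lon -131.7776°): 319.2 mi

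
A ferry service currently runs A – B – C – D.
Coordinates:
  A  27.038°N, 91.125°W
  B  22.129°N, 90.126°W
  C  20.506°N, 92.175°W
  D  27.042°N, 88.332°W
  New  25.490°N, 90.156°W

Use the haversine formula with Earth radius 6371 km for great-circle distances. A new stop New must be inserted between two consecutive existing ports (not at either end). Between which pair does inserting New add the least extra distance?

Added distance for inserting New between each consecutive pair:
A–B: 16.0 km
B–C: 686.6 km
C–D: 17.0 km
Smallest added distance is 16.0 km, inserting between A and B.

between A and B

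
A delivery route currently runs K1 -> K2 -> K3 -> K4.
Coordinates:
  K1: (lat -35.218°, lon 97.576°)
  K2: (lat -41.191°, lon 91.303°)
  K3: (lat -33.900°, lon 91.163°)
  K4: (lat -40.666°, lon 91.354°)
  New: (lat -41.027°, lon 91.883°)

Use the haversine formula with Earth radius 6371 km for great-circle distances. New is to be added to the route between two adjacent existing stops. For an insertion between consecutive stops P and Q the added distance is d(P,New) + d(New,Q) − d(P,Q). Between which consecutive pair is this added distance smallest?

Added distance for inserting New between each consecutive pair:
K1–K2: 6.5 km
K2–K3: 36.1 km
K3–K4: 102.4 km
Smallest added distance is 6.5 km, inserting between K1 and K2.

between K1 and K2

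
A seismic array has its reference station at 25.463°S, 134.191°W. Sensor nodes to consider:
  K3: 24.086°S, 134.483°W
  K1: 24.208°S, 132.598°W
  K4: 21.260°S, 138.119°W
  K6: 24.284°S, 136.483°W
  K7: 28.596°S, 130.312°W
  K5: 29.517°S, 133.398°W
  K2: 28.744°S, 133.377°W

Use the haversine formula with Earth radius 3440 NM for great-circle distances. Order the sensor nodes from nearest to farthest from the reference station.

K3, K1, K6, K2, K5, K7, K4

Distance from the reference station at 25.463°S, 134.191°W to each:
K3 24.086°S, 134.483°W: 84.2 NM
K1 24.208°S, 132.598°W: 114.9 NM
K6 24.284°S, 136.483°W: 143.5 NM
K2 28.744°S, 133.377°W: 201.7 NM
K5 29.517°S, 133.398°W: 247.0 NM
K7 28.596°S, 130.312°W: 280.0 NM
K4 21.260°S, 138.119°W: 332.4 NM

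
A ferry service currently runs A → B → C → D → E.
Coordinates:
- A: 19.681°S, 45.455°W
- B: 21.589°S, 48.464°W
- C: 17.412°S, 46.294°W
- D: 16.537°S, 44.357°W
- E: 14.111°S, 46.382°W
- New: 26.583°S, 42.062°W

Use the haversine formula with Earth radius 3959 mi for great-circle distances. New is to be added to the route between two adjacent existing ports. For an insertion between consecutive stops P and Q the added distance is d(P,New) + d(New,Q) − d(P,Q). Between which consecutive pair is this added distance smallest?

between A and B

Added distance for inserting New between each consecutive pair:
A–B: 819.3 mi
B–C: 898.8 mi
C–D: 1257.1 mi
D–E: 1400.2 mi
Smallest added distance is 819.3 mi, inserting between A and B.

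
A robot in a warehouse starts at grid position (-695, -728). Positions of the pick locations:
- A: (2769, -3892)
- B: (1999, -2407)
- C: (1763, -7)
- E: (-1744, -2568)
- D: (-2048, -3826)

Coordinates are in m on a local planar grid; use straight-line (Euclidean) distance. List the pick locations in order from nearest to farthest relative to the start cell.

E, C, B, D, A

Distance from the start cell at (-695, -728) to each:
E (-1744, -2568): 2118.0 m
C (1763, -7): 2561.6 m
B (1999, -2407): 3174.4 m
D (-2048, -3826): 3380.6 m
A (2769, -3892): 4691.5 m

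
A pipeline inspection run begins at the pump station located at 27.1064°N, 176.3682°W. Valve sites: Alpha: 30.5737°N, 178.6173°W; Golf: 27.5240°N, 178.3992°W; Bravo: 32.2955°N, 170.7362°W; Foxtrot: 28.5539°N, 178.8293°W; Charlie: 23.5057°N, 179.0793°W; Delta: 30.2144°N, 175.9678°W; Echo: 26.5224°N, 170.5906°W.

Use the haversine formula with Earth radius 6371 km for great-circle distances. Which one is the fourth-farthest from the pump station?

Alpha

Distances from the pump station (27.1064°N, 176.3682°W):
Bravo: 792.7 km
Echo: 577.0 km
Charlie: 484.3 km
Alpha: 443.4 km
Delta: 347.8 km
Foxtrot: 290.6 km
Golf: 206.0 km
The fourth-farthest is Alpha at 443.4 km.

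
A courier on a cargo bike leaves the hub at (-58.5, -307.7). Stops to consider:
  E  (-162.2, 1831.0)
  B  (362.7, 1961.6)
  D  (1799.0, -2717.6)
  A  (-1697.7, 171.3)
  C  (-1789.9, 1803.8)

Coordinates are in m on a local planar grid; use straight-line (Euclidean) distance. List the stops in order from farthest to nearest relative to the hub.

Distance from the hub at (-58.5, -307.7) to each:
D (1799.0, -2717.6): 3042.7 m
C (-1789.9, 1803.8): 2730.6 m
B (362.7, 1961.6): 2308.1 m
E (-162.2, 1831.0): 2141.2 m
A (-1697.7, 171.3): 1707.8 m

D, C, B, E, A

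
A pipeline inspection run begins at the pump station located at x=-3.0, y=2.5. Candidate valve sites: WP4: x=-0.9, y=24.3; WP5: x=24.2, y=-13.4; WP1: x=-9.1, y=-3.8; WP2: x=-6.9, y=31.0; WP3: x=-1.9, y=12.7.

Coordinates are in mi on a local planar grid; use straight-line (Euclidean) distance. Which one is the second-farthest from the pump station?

WP2

Distance to each, sorted:
WP5: 31.5 mi
WP2: 28.8 mi
WP4: 21.9 mi
WP3: 10.3 mi
WP1: 8.8 mi
The second-farthest is WP2 at 28.8 mi.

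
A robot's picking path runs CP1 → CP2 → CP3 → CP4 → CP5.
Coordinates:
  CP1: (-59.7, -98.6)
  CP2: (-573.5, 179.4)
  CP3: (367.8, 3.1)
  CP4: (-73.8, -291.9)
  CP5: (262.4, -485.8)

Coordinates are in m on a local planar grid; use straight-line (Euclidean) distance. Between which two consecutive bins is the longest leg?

CP2–CP3

Leg distances:
CP1→CP2: 584.2 m
CP2→CP3: 957.7 m
CP3→CP4: 531.1 m
CP4→CP5: 388.1 m
The longest leg is CP2–CP3 at 957.7 m.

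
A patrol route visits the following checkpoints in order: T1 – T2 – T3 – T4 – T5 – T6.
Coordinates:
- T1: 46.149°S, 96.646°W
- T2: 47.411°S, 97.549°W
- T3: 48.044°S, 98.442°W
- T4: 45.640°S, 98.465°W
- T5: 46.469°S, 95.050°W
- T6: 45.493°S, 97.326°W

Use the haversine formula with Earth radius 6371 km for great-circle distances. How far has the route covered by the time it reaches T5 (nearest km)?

Leg distances:
T1→T2: 156.3 km  (cumulative 156.3 km)
T2→T3: 97.0 km  (cumulative 253.3 km)
T3→T4: 267.3 km  (cumulative 520.6 km)
T4→T5: 279.2 km  (cumulative 799.8 km)
Cumulative distance at T5 ≈ 800 km.

800 km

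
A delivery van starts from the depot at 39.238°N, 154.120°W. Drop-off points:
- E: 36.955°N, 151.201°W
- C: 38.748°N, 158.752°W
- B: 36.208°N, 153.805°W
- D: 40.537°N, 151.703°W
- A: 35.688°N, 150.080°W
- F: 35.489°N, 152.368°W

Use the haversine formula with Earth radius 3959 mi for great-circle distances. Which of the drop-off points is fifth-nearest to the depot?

Distances from the depot (39.238°N, 154.120°W):
D: 156.4 mi
B: 210.1 mi
E: 223.8 mi
C: 251.0 mi
F: 276.3 mi
A: 330.5 mi
The fifth-nearest is F at 276.3 mi.

F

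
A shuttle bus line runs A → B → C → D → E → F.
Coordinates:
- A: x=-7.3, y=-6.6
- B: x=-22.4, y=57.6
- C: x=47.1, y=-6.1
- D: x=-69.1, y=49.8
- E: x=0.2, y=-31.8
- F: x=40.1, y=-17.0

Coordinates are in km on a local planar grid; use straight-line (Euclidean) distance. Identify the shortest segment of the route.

E–F

Leg distances:
A→B: 66.0 km
B→C: 94.3 km
C→D: 128.9 km
D→E: 107.1 km
E→F: 42.6 km
The shortest leg is E–F at 42.6 km.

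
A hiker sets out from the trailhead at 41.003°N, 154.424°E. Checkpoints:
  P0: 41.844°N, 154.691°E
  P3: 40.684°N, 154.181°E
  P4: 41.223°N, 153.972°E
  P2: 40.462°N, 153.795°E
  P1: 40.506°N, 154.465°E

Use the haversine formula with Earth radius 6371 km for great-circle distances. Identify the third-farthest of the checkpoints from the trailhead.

P1

Distances from the trailhead (41.003°N, 154.424°E):
P0: 96.1 km
P2: 80.2 km
P1: 55.4 km
P4: 45.1 km
P3: 40.9 km
The third-farthest is P1 at 55.4 km.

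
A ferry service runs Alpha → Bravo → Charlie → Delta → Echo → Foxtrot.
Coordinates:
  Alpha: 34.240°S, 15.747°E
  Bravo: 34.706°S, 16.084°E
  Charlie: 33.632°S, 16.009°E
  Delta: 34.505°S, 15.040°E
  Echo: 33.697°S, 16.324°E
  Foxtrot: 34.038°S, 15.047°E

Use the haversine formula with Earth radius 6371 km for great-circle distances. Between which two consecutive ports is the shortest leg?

Leg distances:
Alpha→Bravo: 60.3 km
Bravo→Charlie: 119.6 km
Charlie→Delta: 131.9 km
Delta→Echo: 148.5 km
Echo→Foxtrot: 123.8 km
The shortest leg is Alpha–Bravo at 60.3 km.

Alpha–Bravo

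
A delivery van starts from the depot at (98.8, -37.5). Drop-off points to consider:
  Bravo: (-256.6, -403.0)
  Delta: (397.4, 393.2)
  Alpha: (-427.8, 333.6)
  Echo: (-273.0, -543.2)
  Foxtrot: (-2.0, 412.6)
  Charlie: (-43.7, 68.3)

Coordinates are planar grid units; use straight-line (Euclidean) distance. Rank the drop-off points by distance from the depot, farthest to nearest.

Distance from the depot at (98.8, -37.5) to each:
Alpha (-427.8, 333.6): 644.2
Echo (-273.0, -543.2): 627.7
Delta (397.4, 393.2): 524.1
Bravo (-256.6, -403.0): 509.8
Foxtrot (-2.0, 412.6): 461.2
Charlie (-43.7, 68.3): 177.5

Alpha, Echo, Delta, Bravo, Foxtrot, Charlie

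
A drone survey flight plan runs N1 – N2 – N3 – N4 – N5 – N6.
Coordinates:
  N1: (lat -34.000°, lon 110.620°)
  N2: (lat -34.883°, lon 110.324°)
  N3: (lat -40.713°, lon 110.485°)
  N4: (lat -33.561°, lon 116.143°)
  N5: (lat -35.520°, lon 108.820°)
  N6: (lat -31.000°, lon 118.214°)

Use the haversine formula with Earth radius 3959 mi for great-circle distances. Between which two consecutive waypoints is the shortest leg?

Leg distances:
N1→N2: 63.3 mi
N2→N3: 402.9 mi
N3→N4: 583.9 mi
N4→N5: 438.1 mi
N5→N6: 625.8 mi
The shortest leg is N1–N2 at 63.3 mi.

N1–N2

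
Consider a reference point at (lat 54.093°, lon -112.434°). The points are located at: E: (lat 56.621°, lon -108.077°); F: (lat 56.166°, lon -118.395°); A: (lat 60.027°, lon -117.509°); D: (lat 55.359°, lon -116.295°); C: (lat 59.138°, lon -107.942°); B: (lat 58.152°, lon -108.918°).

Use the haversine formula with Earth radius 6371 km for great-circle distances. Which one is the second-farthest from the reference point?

Distance to each, sorted:
A: 727.2 km
C: 624.4 km
B: 501.0 km
F: 443.3 km
E: 393.4 km
D: 285.0 km
The second-farthest is C at 624.4 km.

C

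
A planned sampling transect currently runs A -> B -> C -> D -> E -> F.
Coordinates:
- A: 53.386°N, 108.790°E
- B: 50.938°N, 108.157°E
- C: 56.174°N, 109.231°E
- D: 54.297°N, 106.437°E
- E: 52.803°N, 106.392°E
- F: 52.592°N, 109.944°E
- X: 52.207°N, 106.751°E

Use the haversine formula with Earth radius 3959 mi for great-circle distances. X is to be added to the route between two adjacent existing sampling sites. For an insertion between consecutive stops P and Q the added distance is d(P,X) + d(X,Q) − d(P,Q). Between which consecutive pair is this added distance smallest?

Added distance for inserting X between each consecutive pair:
A–B: 53.1 mi
B–C: 33.8 mi
C–D: 266.7 mi
D–E: 85.6 mi
E–F: 31.6 mi
Smallest added distance is 31.6 mi, inserting between E and F.

between E and F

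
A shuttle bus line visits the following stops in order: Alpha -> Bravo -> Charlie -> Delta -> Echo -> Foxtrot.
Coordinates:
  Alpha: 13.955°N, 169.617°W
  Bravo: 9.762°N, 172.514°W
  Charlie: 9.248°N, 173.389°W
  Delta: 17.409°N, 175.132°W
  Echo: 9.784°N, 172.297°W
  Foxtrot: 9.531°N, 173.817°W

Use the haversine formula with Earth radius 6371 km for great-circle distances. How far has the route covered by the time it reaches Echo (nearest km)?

Leg distances:
Alpha→Bravo: 562.8 km  (cumulative 562.8 km)
Bravo→Charlie: 111.7 km  (cumulative 674.5 km)
Charlie→Delta: 926.8 km  (cumulative 1601.3 km)
Delta→Echo: 901.4 km  (cumulative 2502.7 km)
Cumulative distance at Echo ≈ 2503 km.

2503 km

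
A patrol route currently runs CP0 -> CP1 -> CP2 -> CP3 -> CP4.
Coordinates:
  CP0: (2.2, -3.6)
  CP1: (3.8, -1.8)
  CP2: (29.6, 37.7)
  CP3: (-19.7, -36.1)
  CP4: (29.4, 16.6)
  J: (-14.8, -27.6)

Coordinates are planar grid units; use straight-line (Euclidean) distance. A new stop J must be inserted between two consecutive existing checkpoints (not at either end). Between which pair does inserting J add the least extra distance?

between CP2 and CP3

Added distance for inserting J between each consecutive pair:
CP0–CP1: 58.8
CP1–CP2: 63.6
CP2–CP3: 0.0
CP3–CP4: 0.3
Smallest added distance is 0.0, inserting between CP2 and CP3.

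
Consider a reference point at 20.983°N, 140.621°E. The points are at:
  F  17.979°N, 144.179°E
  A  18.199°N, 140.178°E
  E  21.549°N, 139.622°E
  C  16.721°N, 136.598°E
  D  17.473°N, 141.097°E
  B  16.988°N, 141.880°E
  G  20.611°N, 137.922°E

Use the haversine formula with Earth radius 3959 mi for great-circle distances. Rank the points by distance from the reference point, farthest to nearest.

Computing each great-circle distance from 20.983°N, 140.621°E:
C 16.721°N, 136.598°E: 394.8 mi
F 17.979°N, 144.179°E: 311.1 mi
B 16.988°N, 141.880°E: 288.0 mi
D 17.473°N, 141.097°E: 244.5 mi
A 18.199°N, 140.178°E: 194.5 mi
G 20.611°N, 137.922°E: 176.2 mi
E 21.549°N, 139.622°E: 75.3 mi

C, F, B, D, A, G, E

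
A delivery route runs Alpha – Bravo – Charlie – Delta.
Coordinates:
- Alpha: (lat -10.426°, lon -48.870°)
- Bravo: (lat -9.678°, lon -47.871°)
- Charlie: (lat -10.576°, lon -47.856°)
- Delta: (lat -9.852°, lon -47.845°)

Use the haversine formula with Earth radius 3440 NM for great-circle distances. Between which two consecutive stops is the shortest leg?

Leg distances:
Alpha→Bravo: 74.2 NM
Bravo→Charlie: 53.9 NM
Charlie→Delta: 43.5 NM
The shortest leg is Charlie–Delta at 43.5 NM.

Charlie–Delta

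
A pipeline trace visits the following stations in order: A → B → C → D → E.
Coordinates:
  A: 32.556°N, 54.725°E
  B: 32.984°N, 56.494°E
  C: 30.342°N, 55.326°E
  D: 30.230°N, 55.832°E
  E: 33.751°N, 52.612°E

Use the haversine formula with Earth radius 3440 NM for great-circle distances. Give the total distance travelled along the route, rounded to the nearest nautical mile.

557 NM

Leg distances:
A→B: 92.9 NM  (cumulative 92.9 NM)
B→C: 169.5 NM  (cumulative 262.4 NM)
C→D: 27.1 NM  (cumulative 289.5 NM)
D→E: 267.5 NM  (cumulative 557.0 NM)
Total route length ≈ 557 NM.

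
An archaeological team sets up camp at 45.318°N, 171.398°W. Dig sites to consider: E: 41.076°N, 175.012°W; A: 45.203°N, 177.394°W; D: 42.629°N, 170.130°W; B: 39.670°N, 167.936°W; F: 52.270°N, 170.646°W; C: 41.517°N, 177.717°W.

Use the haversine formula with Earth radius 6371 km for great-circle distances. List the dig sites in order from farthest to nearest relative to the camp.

F, B, C, E, A, D

Computing each great-circle distance from 45.318°N, 171.398°W:
F 52.270°N, 170.646°W: 775.0 km
B 39.670°N, 167.936°W: 689.0 km
C 41.517°N, 177.717°W: 662.3 km
E 41.076°N, 175.012°W: 555.1 km
A 45.203°N, 177.394°W: 469.4 km
D 42.629°N, 170.130°W: 315.7 km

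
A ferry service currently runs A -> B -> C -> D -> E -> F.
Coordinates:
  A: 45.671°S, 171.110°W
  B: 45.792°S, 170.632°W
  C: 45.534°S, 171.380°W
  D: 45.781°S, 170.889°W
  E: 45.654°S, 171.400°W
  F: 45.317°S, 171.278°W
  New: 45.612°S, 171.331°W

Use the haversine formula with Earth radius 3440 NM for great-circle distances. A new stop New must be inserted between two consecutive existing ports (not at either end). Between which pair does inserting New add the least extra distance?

Added distance for inserting New between each consecutive pair:
A–B: 19.9 NM
B–C: 1.4 NM
C–D: 0.9 NM
D–E: 2.2 NM
E–F: 0.8 NM
Smallest added distance is 0.8 NM, inserting between E and F.

between E and F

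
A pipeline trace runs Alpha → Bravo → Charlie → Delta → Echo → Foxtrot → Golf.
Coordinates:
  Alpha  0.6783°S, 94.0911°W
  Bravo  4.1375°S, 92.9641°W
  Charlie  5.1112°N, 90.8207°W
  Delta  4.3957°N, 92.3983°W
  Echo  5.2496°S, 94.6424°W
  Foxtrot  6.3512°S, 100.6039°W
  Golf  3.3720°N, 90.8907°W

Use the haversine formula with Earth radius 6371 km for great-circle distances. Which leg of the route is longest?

Foxtrot–Golf

Leg distances:
Alpha→Bravo: 404.5 km
Bravo→Charlie: 1055.6 km
Charlie→Delta: 192.1 km
Delta→Echo: 1101.1 km
Echo→Foxtrot: 670.8 km
Foxtrot→Golf: 1527.0 km
The longest leg is Foxtrot–Golf at 1527.0 km.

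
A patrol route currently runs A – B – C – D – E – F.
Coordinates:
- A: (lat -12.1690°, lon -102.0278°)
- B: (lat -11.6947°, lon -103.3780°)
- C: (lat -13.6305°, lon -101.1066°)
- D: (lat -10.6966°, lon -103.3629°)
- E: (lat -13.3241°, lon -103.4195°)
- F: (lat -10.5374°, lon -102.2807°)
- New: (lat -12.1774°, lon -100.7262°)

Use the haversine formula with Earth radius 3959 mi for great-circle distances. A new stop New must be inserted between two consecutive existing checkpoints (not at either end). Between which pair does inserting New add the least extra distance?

between C and D

Added distance for inserting New between each consecutive pair:
A–B: 173.3 mi
B–C: 82.7 mi
C–D: 55.8 mi
D–E: 222.3 mi
E–F: 145.4 mi
Smallest added distance is 55.8 mi, inserting between C and D.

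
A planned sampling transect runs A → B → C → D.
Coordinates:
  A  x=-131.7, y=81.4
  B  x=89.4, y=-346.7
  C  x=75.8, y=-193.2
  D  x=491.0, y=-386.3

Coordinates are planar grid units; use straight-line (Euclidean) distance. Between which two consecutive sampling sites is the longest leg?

A–B

Leg distances:
A→B: 481.8
B→C: 154.1
C→D: 457.9
The longest leg is A–B at 481.8.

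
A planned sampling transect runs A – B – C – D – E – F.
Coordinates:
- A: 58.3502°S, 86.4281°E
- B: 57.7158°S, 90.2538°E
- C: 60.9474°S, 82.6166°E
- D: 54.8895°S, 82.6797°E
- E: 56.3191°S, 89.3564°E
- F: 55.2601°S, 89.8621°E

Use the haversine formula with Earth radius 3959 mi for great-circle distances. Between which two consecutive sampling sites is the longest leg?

C–D

Leg distances:
A→B: 146.6 mi
B→C: 349.4 mi
C→D: 418.6 mi
D→E: 278.6 mi
E→F: 75.8 mi
The longest leg is C–D at 418.6 mi.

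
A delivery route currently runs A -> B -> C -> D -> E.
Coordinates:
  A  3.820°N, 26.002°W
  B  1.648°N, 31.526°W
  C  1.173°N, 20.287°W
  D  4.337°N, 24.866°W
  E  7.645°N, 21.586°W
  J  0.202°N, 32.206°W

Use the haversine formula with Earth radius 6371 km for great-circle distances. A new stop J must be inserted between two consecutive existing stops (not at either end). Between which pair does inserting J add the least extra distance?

Added distance for inserting J between each consecutive pair:
A–B: 316.5 km
B–C: 256.8 km
C–D: 1647.3 km
D–E: 1858.6 km
Smallest added distance is 256.8 km, inserting between B and C.

between B and C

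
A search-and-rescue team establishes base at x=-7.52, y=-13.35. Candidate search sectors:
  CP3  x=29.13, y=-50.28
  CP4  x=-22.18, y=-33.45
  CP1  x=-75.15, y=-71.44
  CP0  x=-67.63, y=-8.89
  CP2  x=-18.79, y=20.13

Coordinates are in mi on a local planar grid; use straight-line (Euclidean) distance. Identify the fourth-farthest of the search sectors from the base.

CP2

Distance to each, sorted:
CP1: 89.2 mi
CP0: 60.3 mi
CP3: 52.0 mi
CP2: 35.3 mi
CP4: 24.9 mi
The fourth-farthest is CP2 at 35.3 mi.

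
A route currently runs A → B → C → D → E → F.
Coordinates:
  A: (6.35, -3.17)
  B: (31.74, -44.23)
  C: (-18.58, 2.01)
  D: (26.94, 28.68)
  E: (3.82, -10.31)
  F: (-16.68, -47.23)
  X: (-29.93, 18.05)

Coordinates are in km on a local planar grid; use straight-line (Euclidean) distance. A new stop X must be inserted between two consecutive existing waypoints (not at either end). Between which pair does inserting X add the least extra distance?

between C and D

Added distance for inserting X between each consecutive pair:
A–B: 81.4 km
B–C: 39.0 km
C–D: 24.7 km
D–E: 56.6 km
E–F: 68.5 km
Smallest added distance is 24.7 km, inserting between C and D.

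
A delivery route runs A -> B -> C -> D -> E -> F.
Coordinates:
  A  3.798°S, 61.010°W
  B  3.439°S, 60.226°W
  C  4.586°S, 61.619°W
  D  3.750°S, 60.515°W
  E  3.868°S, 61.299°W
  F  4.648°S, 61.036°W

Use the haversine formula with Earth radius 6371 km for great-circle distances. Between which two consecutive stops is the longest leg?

Leg distances:
A→B: 95.7 km
B→C: 200.4 km
C→D: 153.7 km
D→E: 88.0 km
E→F: 91.5 km
The longest leg is B–C at 200.4 km.

B–C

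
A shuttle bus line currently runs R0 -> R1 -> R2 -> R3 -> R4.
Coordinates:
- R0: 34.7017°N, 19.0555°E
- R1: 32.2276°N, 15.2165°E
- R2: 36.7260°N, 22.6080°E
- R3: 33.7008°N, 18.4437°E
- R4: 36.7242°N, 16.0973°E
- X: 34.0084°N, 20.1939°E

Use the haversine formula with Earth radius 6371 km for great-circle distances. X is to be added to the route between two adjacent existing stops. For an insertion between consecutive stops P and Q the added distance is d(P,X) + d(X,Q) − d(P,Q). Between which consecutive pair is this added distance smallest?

between R2 and R3

Added distance for inserting X between each consecutive pair:
R0–R1: 183.9 km
R1–R2: 35.4 km
R2–R3: 32.2 km
R3–R4: 245.8 km
Smallest added distance is 32.2 km, inserting between R2 and R3.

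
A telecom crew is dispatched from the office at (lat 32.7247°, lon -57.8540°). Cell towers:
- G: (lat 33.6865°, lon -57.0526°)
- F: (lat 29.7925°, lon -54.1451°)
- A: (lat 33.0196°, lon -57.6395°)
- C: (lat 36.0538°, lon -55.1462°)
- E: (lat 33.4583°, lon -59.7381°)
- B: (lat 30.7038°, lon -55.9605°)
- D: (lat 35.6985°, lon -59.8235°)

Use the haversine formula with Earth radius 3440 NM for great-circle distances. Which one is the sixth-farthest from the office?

Distances from the office ((lat 32.7247°, lon -57.8540°)):
F: 259.2 NM
C: 240.7 NM
D: 203.6 NM
B: 155.2 NM
E: 104.5 NM
G: 70.4 NM
A: 20.7 NM
The sixth-farthest is G at 70.4 NM.

G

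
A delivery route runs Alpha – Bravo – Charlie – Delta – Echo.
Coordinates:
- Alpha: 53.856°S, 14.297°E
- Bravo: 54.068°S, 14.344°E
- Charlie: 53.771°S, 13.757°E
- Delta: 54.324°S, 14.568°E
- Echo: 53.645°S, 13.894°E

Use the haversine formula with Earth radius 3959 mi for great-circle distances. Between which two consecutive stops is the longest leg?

Leg distances:
Alpha→Bravo: 14.8 mi
Bravo→Charlie: 31.5 mi
Charlie→Delta: 50.4 mi
Delta→Echo: 54.3 mi
The longest leg is Delta–Echo at 54.3 mi.

Delta–Echo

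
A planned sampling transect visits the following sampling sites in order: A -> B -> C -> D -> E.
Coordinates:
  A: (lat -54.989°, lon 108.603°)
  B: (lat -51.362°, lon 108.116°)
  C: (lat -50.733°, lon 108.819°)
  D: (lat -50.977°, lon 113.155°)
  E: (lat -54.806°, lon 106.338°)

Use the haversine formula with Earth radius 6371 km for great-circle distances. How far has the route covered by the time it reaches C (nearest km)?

490 km

Leg distances:
A→B: 404.6 km  (cumulative 404.6 km)
B→C: 85.5 km  (cumulative 490.1 km)
Cumulative distance at C ≈ 490 km.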